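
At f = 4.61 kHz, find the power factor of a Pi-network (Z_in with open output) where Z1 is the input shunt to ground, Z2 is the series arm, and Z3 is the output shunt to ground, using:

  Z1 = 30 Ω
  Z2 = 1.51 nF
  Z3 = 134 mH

Step 1 — Angular frequency: ω = 2π·f = 2π·4610 = 2.897e+04 rad/s.
Step 2 — Component impedances:
  Z1: Z = R = 30 Ω
  Z2: Z = 1/(jωC) = -j/(ω·C) = 0 - j2.286e+04 Ω
  Z3: Z = jωL = j·2.897e+04·0.134 = 0 + j3881 Ω
Step 3 — With open output, the series arm Z2 and the output shunt Z3 appear in series to ground: Z2 + Z3 = 0 - j1.898e+04 Ω.
Step 4 — Parallel with input shunt Z1: Z_in = Z1 || (Z2 + Z3) = 30 - j0.04741 Ω = 30∠-0.1° Ω.
Step 5 — Power factor: PF = cos(φ) = Re(Z)/|Z| = 30/30 = 1.
Step 6 — Type: Im(Z) = -0.04741 ⇒ leading (phase φ = -0.1°).

PF = 1 (leading, φ = -0.1°)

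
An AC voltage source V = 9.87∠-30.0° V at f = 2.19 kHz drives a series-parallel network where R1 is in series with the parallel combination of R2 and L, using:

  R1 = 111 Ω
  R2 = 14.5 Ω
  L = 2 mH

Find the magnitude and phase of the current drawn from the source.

Step 1 — Angular frequency: ω = 2π·f = 2π·2190 = 1.376e+04 rad/s.
Step 2 — Component impedances:
  R1: Z = R = 111 Ω
  R2: Z = R = 14.5 Ω
  L: Z = jωL = j·1.376e+04·0.002 = 0 + j27.52 Ω
Step 3 — Parallel branch: R2 || L = 1/(1/R2 + 1/L) = 11.35 + j5.98 Ω.
Step 4 — Series with R1: Z_total = R1 + (R2 || L) = 122.3 + j5.98 Ω = 122.5∠2.8° Ω.
Step 5 — Source phasor: V = 9.87∠-30.0° V = 8.548 - j4.935 V.
Step 6 — Ohm's law: I = V / Z_total = (8.548 - j4.935) / (122.3 + j5.98) = 0.06773 - j0.04365 A.
Step 7 — Convert to polar: |I| = 0.08057 A, ∠I = -32.8°.

I = 0.08057∠-32.8° A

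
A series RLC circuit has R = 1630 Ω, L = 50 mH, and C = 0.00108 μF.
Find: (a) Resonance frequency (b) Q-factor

Step 1 — Resonance condition Im(Z)=0 gives ω₀ = 1/√(LC).
Step 2 — ω₀ = 1/√(0.05·1.08e-09) = 1.361e+05 rad/s.
Step 3 — f₀ = ω₀/(2π) = 2.166e+04 Hz.
Step 4 — Series Q: Q = ω₀L/R = 1.361e+05·0.05/1630 = 4.174.

(a) f₀ = 2.166e+04 Hz  (b) Q = 4.174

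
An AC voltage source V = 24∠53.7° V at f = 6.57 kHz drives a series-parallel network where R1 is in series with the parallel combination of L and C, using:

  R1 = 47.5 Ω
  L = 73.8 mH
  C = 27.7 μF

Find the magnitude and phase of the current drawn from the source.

Step 1 — Angular frequency: ω = 2π·f = 2π·6570 = 4.128e+04 rad/s.
Step 2 — Component impedances:
  R1: Z = R = 47.5 Ω
  L: Z = jωL = j·4.128e+04·0.0738 = 0 + j3047 Ω
  C: Z = 1/(jωC) = -j/(ω·C) = 0 - j0.8745 Ω
Step 3 — Parallel branch: L || C = 1/(1/L + 1/C) = 0 - j0.8748 Ω.
Step 4 — Series with R1: Z_total = R1 + (L || C) = 47.5 - j0.8748 Ω = 47.51∠-1.1° Ω.
Step 5 — Source phasor: V = 24∠53.7° V = 14.21 + j19.34 V.
Step 6 — Ohm's law: I = V / Z_total = (14.21 + j19.34) / (47.5 - j0.8748) = 0.2915 + j0.4126 A.
Step 7 — Convert to polar: |I| = 0.5052 A, ∠I = 54.8°.

I = 0.5052∠54.8° A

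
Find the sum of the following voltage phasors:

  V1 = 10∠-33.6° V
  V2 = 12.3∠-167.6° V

Step 1 — Convert each phasor to rectangular form:
  V1 = 10·(cos(-33.6°) + j·sin(-33.6°)) = 8.329 - j5.534 V
  V2 = 12.3·(cos(-167.6°) + j·sin(-167.6°)) = -12.01 - j2.641 V
Step 2 — Sum components: V_total = -3.684 - j8.175 V.
Step 3 — Convert to polar: |V_total| = 8.967 V, ∠V_total = -114.3°.

V_total = 8.967∠-114.3° V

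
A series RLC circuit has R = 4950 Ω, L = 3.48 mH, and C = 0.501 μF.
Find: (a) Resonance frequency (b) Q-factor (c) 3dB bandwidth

Step 1 — Resonance: ω₀ = 1/√(LC) = 1/√(0.00348·5.01e-07) = 2.395e+04 rad/s.
Step 2 — f₀ = ω₀/(2π) = 3812 Hz.
Step 3 — Series Q: Q = ω₀L/R = 2.395e+04·0.00348/4950 = 0.01684.
Step 4 — Bandwidth: Δω = ω₀/Q = 1.422e+06 rad/s; BW = Δω/(2π) = 2.264e+05 Hz.

(a) f₀ = 3812 Hz  (b) Q = 0.01684  (c) BW = 2.264e+05 Hz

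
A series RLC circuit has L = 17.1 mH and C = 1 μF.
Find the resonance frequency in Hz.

Step 1 — Resonance condition Im(Z)=0 gives ω₀ = 1/√(LC).
Step 2 — ω₀ = 1/√(0.0171·1e-06) = 7647 rad/s.
Step 3 — f₀ = ω₀/(2π) = 1217 Hz.

f₀ = 1217 Hz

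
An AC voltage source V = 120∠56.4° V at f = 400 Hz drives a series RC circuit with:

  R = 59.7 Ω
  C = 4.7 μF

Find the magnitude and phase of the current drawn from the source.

Step 1 — Angular frequency: ω = 2π·f = 2π·400 = 2513 rad/s.
Step 2 — Component impedances:
  R: Z = R = 59.7 Ω
  C: Z = 1/(jωC) = -j/(ω·C) = 0 - j84.66 Ω
Step 3 — Series combination: Z_total = R + C = 59.7 - j84.66 Ω = 103.6∠-54.8° Ω.
Step 4 — Source phasor: V = 120∠56.4° V = 66.41 + j99.95 V.
Step 5 — Ohm's law: I = V / Z_total = (66.41 + j99.95) / (59.7 - j84.66) = -0.4191 + j1.08 A.
Step 6 — Convert to polar: |I| = 1.158 A, ∠I = 111.2°.

I = 1.158∠111.2° A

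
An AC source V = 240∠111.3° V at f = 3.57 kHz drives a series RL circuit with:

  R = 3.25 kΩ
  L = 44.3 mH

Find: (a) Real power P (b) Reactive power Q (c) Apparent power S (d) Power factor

Step 1 — Angular frequency: ω = 2π·f = 2π·3570 = 2.243e+04 rad/s.
Step 2 — Component impedances:
  R: Z = R = 3250 Ω
  L: Z = jωL = j·2.243e+04·0.0443 = 0 + j993.7 Ω
Step 3 — Series combination: Z_total = R + L = 3250 + j993.7 Ω = 3399∠17.0° Ω.
Step 4 — Source phasor: V = 240∠111.3° V = -87.18 + j223.6 V.
Step 5 — Current: I = V / Z = -0.005294 + j0.07042 A = 0.07062∠94.3° A.
Step 6 — Complex power: S = V·I* = 16.21 + j4.956 VA.
Step 7 — Real power: P = Re(S) = 16.21 W.
Step 8 — Reactive power: Q = Im(S) = 4.956 VAR.
Step 9 — Apparent power: |S| = 16.95 VA.
Step 10 — Power factor: PF = P/|S| = 0.9563 (lagging).

(a) P = 16.21 W  (b) Q = 4.956 VAR  (c) S = 16.95 VA  (d) PF = 0.9563 (lagging)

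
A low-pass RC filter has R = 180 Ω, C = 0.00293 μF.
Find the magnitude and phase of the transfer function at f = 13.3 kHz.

Step 1 — Angular frequency: ω = 2π·1.33e+04 = 8.357e+04 rad/s.
Step 2 — Transfer function: H(jω) = 1/(1 + jωRC).
Step 3 — Denominator: 1 + jωRC = 1 + j·8.357e+04·180·2.93e-09 = 1 + j0.04407.
Step 4 — H = 0.9981 - j0.04399.
Step 5 — Magnitude: |H| = 0.999 (-0.0 dB); phase: φ = -2.5°.

|H| = 0.999 (-0.0 dB), φ = -2.5°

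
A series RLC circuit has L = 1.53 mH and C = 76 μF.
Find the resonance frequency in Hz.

Step 1 — Resonance condition Im(Z)=0 gives ω₀ = 1/√(LC).
Step 2 — ω₀ = 1/√(0.00153·7.6e-05) = 2933 rad/s.
Step 3 — f₀ = ω₀/(2π) = 466.7 Hz.

f₀ = 466.7 Hz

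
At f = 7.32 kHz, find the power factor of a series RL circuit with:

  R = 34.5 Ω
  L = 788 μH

Step 1 — Angular frequency: ω = 2π·f = 2π·7320 = 4.599e+04 rad/s.
Step 2 — Component impedances:
  R: Z = R = 34.5 Ω
  L: Z = jωL = j·4.599e+04·0.000788 = 0 + j36.24 Ω
Step 3 — Series combination: Z_total = R + L = 34.5 + j36.24 Ω = 50.04∠46.4° Ω.
Step 4 — Power factor: PF = cos(φ) = Re(Z)/|Z| = 34.5/50.038 = 0.6895.
Step 5 — Type: Im(Z) = 36.24 ⇒ lagging (phase φ = 46.4°).

PF = 0.6895 (lagging, φ = 46.4°)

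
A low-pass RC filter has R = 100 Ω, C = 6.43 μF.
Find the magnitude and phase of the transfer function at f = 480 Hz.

Step 1 — Angular frequency: ω = 2π·480 = 3016 rad/s.
Step 2 — Transfer function: H(jω) = 1/(1 + jωRC).
Step 3 — Denominator: 1 + jωRC = 1 + j·3016·100·6.43e-06 = 1 + j1.939.
Step 4 — H = 0.2101 - j0.4073.
Step 5 — Magnitude: |H| = 0.4583 (-6.8 dB); phase: φ = -62.7°.

|H| = 0.4583 (-6.8 dB), φ = -62.7°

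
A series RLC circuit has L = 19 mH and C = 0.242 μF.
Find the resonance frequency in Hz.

Step 1 — Resonance condition Im(Z)=0 gives ω₀ = 1/√(LC).
Step 2 — ω₀ = 1/√(0.019·2.42e-07) = 1.475e+04 rad/s.
Step 3 — f₀ = ω₀/(2π) = 2347 Hz.

f₀ = 2347 Hz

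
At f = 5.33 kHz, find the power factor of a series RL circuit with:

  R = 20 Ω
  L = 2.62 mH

Step 1 — Angular frequency: ω = 2π·f = 2π·5330 = 3.349e+04 rad/s.
Step 2 — Component impedances:
  R: Z = R = 20 Ω
  L: Z = jωL = j·3.349e+04·0.00262 = 0 + j87.74 Ω
Step 3 — Series combination: Z_total = R + L = 20 + j87.74 Ω = 89.99∠77.2° Ω.
Step 4 — Power factor: PF = cos(φ) = Re(Z)/|Z| = 20/89.99 = 0.2222.
Step 5 — Type: Im(Z) = 87.74 ⇒ lagging (phase φ = 77.2°).

PF = 0.2222 (lagging, φ = 77.2°)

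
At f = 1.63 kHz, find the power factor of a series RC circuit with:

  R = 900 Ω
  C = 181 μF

Step 1 — Angular frequency: ω = 2π·f = 2π·1630 = 1.024e+04 rad/s.
Step 2 — Component impedances:
  R: Z = R = 900 Ω
  C: Z = 1/(jωC) = -j/(ω·C) = 0 - j0.5395 Ω
Step 3 — Series combination: Z_total = R + C = 900 - j0.5395 Ω = 900∠-0.0° Ω.
Step 4 — Power factor: PF = cos(φ) = Re(Z)/|Z| = 900/900 = 1.
Step 5 — Type: Im(Z) = -0.5395 ⇒ leading (phase φ = -0.0°).

PF = 1 (leading, φ = -0.0°)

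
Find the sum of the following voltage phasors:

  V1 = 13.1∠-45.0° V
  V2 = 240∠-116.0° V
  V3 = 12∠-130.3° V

Step 1 — Convert each phasor to rectangular form:
  V1 = 13.1·(cos(-45.0°) + j·sin(-45.0°)) = 9.263 - j9.263 V
  V2 = 240·(cos(-116.0°) + j·sin(-116.0°)) = -105.2 - j215.7 V
  V3 = 12·(cos(-130.3°) + j·sin(-130.3°)) = -7.761 - j9.152 V
Step 2 — Sum components: V_total = -103.7 - j234.1 V.
Step 3 — Convert to polar: |V_total| = 256.1 V, ∠V_total = -113.9°.

V_total = 256.1∠-113.9° V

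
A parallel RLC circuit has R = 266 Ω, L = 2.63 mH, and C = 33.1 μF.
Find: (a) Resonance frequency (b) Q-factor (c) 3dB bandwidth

Step 1 — Resonance: ω₀ = 1/√(LC) = 1/√(0.00263·3.31e-05) = 3389 rad/s.
Step 2 — f₀ = ω₀/(2π) = 539.4 Hz.
Step 3 — Parallel Q: Q = R/(ω₀L) = 266/(3389·0.00263) = 29.84.
Step 4 — Bandwidth: Δω = ω₀/Q = 113.6 rad/s; BW = Δω/(2π) = 18.08 Hz.

(a) f₀ = 539.4 Hz  (b) Q = 29.84  (c) BW = 18.08 Hz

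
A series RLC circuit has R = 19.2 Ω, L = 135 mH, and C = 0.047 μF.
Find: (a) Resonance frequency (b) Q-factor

Step 1 — Resonance condition Im(Z)=0 gives ω₀ = 1/√(LC).
Step 2 — ω₀ = 1/√(0.135·4.7e-08) = 1.255e+04 rad/s.
Step 3 — f₀ = ω₀/(2π) = 1998 Hz.
Step 4 — Series Q: Q = ω₀L/R = 1.255e+04·0.135/19.2 = 88.27.

(a) f₀ = 1998 Hz  (b) Q = 88.27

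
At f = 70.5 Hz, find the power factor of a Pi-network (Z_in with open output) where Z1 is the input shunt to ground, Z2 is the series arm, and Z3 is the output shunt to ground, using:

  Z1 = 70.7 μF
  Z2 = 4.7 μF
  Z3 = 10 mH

Step 1 — Angular frequency: ω = 2π·f = 2π·70.5 = 443 rad/s.
Step 2 — Component impedances:
  Z1: Z = 1/(jωC) = -j/(ω·C) = 0 - j31.93 Ω
  Z2: Z = 1/(jωC) = -j/(ω·C) = 0 - j480.3 Ω
  Z3: Z = jωL = j·443·0.01 = 0 + j4.43 Ω
Step 3 — With open output, the series arm Z2 and the output shunt Z3 appear in series to ground: Z2 + Z3 = 0 - j475.9 Ω.
Step 4 — Parallel with input shunt Z1: Z_in = Z1 || (Z2 + Z3) = 0 - j29.92 Ω = 29.92∠-90.0° Ω.
Step 5 — Power factor: PF = cos(φ) = Re(Z)/|Z| = 0/29.92 = 0.
Step 6 — Type: Im(Z) = -29.92 ⇒ leading (phase φ = -90.0°).

PF = 0 (leading, φ = -90.0°)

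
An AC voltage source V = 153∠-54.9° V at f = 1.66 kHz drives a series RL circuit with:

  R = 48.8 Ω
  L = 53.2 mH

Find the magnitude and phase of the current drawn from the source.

Step 1 — Angular frequency: ω = 2π·f = 2π·1660 = 1.043e+04 rad/s.
Step 2 — Component impedances:
  R: Z = R = 48.8 Ω
  L: Z = jωL = j·1.043e+04·0.0532 = 0 + j554.9 Ω
Step 3 — Series combination: Z_total = R + L = 48.8 + j554.9 Ω = 557∠85.0° Ω.
Step 4 — Source phasor: V = 153∠-54.9° V = 87.98 - j125.2 V.
Step 5 — Ohm's law: I = V / Z_total = (87.98 - j125.2) / (48.8 + j554.9) = -0.21 - j0.177 A.
Step 6 — Convert to polar: |I| = 0.2747 A, ∠I = -139.9°.

I = 0.2747∠-139.9° A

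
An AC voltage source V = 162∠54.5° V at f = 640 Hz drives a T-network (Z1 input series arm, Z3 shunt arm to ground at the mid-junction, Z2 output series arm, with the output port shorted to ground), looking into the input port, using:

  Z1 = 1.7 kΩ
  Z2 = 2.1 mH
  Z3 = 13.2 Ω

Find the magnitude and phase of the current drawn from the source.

Step 1 — Angular frequency: ω = 2π·f = 2π·640 = 4021 rad/s.
Step 2 — Component impedances:
  Z1: Z = R = 1700 Ω
  Z2: Z = jωL = j·4021·0.0021 = 0 + j8.445 Ω
  Z3: Z = R = 13.2 Ω
Step 3 — With the output port shorted to ground, the output series arm Z2 runs from the junction to ground; the shunt arm Z3 also runs from the junction to ground. They appear in parallel: Z3 || Z2 = 3.833 + j5.992 Ω.
Step 4 — Series with input arm Z1: Z_in = Z1 + (Z3 || Z2) = 1704 + j5.992 Ω = 1704∠0.2° Ω.
Step 5 — Source phasor: V = 162∠54.5° V = 94.07 + j131.9 V.
Step 6 — Ohm's law: I = V / Z_total = (94.07 + j131.9) / (1704 + j5.992) = 0.05548 + j0.07721 A.
Step 7 — Convert to polar: |I| = 0.09508 A, ∠I = 54.3°.

I = 0.09508∠54.3° A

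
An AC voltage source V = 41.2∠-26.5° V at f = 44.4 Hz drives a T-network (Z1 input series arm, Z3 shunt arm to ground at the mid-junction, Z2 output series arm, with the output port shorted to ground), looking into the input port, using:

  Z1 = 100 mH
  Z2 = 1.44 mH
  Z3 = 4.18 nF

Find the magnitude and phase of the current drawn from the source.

Step 1 — Angular frequency: ω = 2π·f = 2π·44.4 = 279 rad/s.
Step 2 — Component impedances:
  Z1: Z = jωL = j·279·0.1 = 0 + j27.9 Ω
  Z2: Z = jωL = j·279·0.00144 = 0 + j0.4017 Ω
  Z3: Z = 1/(jωC) = -j/(ω·C) = 0 - j8.576e+05 Ω
Step 3 — With the output port shorted to ground, the output series arm Z2 runs from the junction to ground; the shunt arm Z3 also runs from the junction to ground. They appear in parallel: Z3 || Z2 = 0 + j0.4017 Ω.
Step 4 — Series with input arm Z1: Z_in = Z1 + (Z3 || Z2) = 0 + j28.3 Ω = 28.3∠90.0° Ω.
Step 5 — Source phasor: V = 41.2∠-26.5° V = 36.87 - j18.38 V.
Step 6 — Ohm's law: I = V / Z_total = (36.87 - j18.38) / (0 + j28.3) = -0.6496 - j1.303 A.
Step 7 — Convert to polar: |I| = 1.456 A, ∠I = -116.5°.

I = 1.456∠-116.5° A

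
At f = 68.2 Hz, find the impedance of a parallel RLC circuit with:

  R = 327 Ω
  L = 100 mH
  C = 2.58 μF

Step 1 — Angular frequency: ω = 2π·f = 2π·68.2 = 428.5 rad/s.
Step 2 — Component impedances:
  R: Z = R = 327 Ω
  L: Z = jωL = j·428.5·0.1 = 0 + j42.85 Ω
  C: Z = 1/(jωC) = -j/(ω·C) = 0 - j904.5 Ω
Step 3 — Parallel combination: 1/Z_total = 1/R + 1/L + 1/C; Z_total = 6.073 + j44.15 Ω = 44.56∠82.2° Ω.

Z = 6.073 + j44.15 Ω = 44.56∠82.2° Ω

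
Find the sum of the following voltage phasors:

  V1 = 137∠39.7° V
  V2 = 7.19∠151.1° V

Step 1 — Convert each phasor to rectangular form:
  V1 = 137·(cos(39.7°) + j·sin(39.7°)) = 105.4 + j87.51 V
  V2 = 7.19·(cos(151.1°) + j·sin(151.1°)) = -6.295 + j3.475 V
Step 2 — Sum components: V_total = 99.11 + j90.99 V.
Step 3 — Convert to polar: |V_total| = 134.5 V, ∠V_total = 42.6°.

V_total = 134.5∠42.6° V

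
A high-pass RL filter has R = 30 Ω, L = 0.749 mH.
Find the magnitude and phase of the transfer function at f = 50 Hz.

Step 1 — Angular frequency: ω = 2π·50 = 314.2 rad/s.
Step 2 — Transfer function: H(jω) = jωL/(R + jωL).
Step 3 — Numerator jωL = j·0.2353; denominator R + jωL = 30 + j0.2353.
Step 4 — H = 6.152e-05 + j0.007843.
Step 5 — Magnitude: |H| = 0.007843 (-42.1 dB); phase: φ = 89.6°.

|H| = 0.007843 (-42.1 dB), φ = 89.6°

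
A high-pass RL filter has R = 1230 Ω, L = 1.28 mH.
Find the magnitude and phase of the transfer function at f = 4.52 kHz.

Step 1 — Angular frequency: ω = 2π·4520 = 2.84e+04 rad/s.
Step 2 — Transfer function: H(jω) = jωL/(R + jωL).
Step 3 — Numerator jωL = j·36.35; denominator R + jωL = 1230 + j36.35.
Step 4 — H = 0.0008727 + j0.02953.
Step 5 — Magnitude: |H| = 0.02954 (-30.6 dB); phase: φ = 88.3°.

|H| = 0.02954 (-30.6 dB), φ = 88.3°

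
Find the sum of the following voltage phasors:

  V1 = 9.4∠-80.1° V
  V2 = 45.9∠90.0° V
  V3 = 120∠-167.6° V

Step 1 — Convert each phasor to rectangular form:
  V1 = 9.4·(cos(-80.1°) + j·sin(-80.1°)) = 1.616 - j9.26 V
  V2 = 45.9·(cos(90.0°) + j·sin(90.0°)) = 0 + j45.9 V
  V3 = 120·(cos(-167.6°) + j·sin(-167.6°)) = -117.2 - j25.77 V
Step 2 — Sum components: V_total = -115.6 + j10.87 V.
Step 3 — Convert to polar: |V_total| = 116.1 V, ∠V_total = 174.6°.

V_total = 116.1∠174.6° V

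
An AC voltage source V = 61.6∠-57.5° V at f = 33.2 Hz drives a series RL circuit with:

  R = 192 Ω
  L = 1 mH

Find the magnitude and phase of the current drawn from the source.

Step 1 — Angular frequency: ω = 2π·f = 2π·33.2 = 208.6 rad/s.
Step 2 — Component impedances:
  R: Z = R = 192 Ω
  L: Z = jωL = j·208.6·0.001 = 0 + j0.2086 Ω
Step 3 — Series combination: Z_total = R + L = 192 + j0.2086 Ω = 192∠0.1° Ω.
Step 4 — Source phasor: V = 61.6∠-57.5° V = 33.1 - j51.95 V.
Step 5 — Ohm's law: I = V / Z_total = (33.1 - j51.95) / (192 + j0.2086) = 0.1721 - j0.2708 A.
Step 6 — Convert to polar: |I| = 0.3208 A, ∠I = -57.6°.

I = 0.3208∠-57.6° A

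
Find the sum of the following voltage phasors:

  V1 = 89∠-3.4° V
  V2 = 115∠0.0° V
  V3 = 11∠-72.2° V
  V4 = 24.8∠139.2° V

Step 1 — Convert each phasor to rectangular form:
  V1 = 89·(cos(-3.4°) + j·sin(-3.4°)) = 88.84 - j5.278 V
  V2 = 115·(cos(0.0°) + j·sin(0.0°)) = 115 V
  V3 = 11·(cos(-72.2°) + j·sin(-72.2°)) = 3.363 - j10.47 V
  V4 = 24.8·(cos(139.2°) + j·sin(139.2°)) = -18.77 + j16.2 V
Step 2 — Sum components: V_total = 188.4 + j0.4531 V.
Step 3 — Convert to polar: |V_total| = 188.4 V, ∠V_total = 0.1°.

V_total = 188.4∠0.1° V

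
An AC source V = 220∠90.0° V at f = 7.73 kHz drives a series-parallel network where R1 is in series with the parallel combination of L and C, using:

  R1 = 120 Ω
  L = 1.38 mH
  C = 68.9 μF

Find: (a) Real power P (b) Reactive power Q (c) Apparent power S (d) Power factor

Step 1 — Angular frequency: ω = 2π·f = 2π·7730 = 4.857e+04 rad/s.
Step 2 — Component impedances:
  R1: Z = R = 120 Ω
  L: Z = jωL = j·4.857e+04·0.00138 = 0 + j67.03 Ω
  C: Z = 1/(jωC) = -j/(ω·C) = 0 - j0.2988 Ω
Step 3 — Parallel branch: L || C = 1/(1/L + 1/C) = 0 - j0.3002 Ω.
Step 4 — Series with R1: Z_total = R1 + (L || C) = 120 - j0.3002 Ω = 120∠-0.1° Ω.
Step 5 — Source phasor: V = 220∠90.0° V = 0 + j220 V.
Step 6 — Current: I = V / Z = -0.004586 + j1.833 A = 1.833∠90.1° A.
Step 7 — Complex power: S = V·I* = 403.3 - j1.009 VA.
Step 8 — Real power: P = Re(S) = 403.3 W.
Step 9 — Reactive power: Q = Im(S) = -1.009 VAR.
Step 10 — Apparent power: |S| = 403.3 VA.
Step 11 — Power factor: PF = P/|S| = 1 (leading).

(a) P = 403.3 W  (b) Q = -1.009 VAR  (c) S = 403.3 VA  (d) PF = 1 (leading)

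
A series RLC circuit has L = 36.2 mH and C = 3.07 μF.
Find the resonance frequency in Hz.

Step 1 — Resonance condition Im(Z)=0 gives ω₀ = 1/√(LC).
Step 2 — ω₀ = 1/√(0.0362·3.07e-06) = 3000 rad/s.
Step 3 — f₀ = ω₀/(2π) = 477.4 Hz.

f₀ = 477.4 Hz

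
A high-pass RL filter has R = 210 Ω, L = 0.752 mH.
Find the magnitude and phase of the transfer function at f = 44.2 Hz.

Step 1 — Angular frequency: ω = 2π·44.2 = 277.7 rad/s.
Step 2 — Transfer function: H(jω) = jωL/(R + jωL).
Step 3 — Numerator jωL = j·0.2088; denominator R + jωL = 210 + j0.2088.
Step 4 — H = 9.89e-07 + j0.0009945.
Step 5 — Magnitude: |H| = 0.0009945 (-60.0 dB); phase: φ = 89.9°.

|H| = 0.0009945 (-60.0 dB), φ = 89.9°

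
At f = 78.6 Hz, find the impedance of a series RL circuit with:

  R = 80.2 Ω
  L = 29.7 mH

Step 1 — Angular frequency: ω = 2π·f = 2π·78.6 = 493.9 rad/s.
Step 2 — Component impedances:
  R: Z = R = 80.2 Ω
  L: Z = jωL = j·493.9·0.0297 = 0 + j14.67 Ω
Step 3 — Series combination: Z_total = R + L = 80.2 + j14.67 Ω = 81.53∠10.4° Ω.

Z = 80.2 + j14.67 Ω = 81.53∠10.4° Ω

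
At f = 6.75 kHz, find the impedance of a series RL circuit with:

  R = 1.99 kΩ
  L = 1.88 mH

Step 1 — Angular frequency: ω = 2π·f = 2π·6750 = 4.241e+04 rad/s.
Step 2 — Component impedances:
  R: Z = R = 1990 Ω
  L: Z = jωL = j·4.241e+04·0.00188 = 0 + j79.73 Ω
Step 3 — Series combination: Z_total = R + L = 1990 + j79.73 Ω = 1992∠2.3° Ω.

Z = 1990 + j79.73 Ω = 1992∠2.3° Ω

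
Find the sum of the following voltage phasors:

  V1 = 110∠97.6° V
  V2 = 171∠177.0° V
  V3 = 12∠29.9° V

Step 1 — Convert each phasor to rectangular form:
  V1 = 110·(cos(97.6°) + j·sin(97.6°)) = -14.55 + j109 V
  V2 = 171·(cos(177.0°) + j·sin(177.0°)) = -170.8 + j8.949 V
  V3 = 12·(cos(29.9°) + j·sin(29.9°)) = 10.4 + j5.982 V
Step 2 — Sum components: V_total = -174.9 + j124 V.
Step 3 — Convert to polar: |V_total| = 214.4 V, ∠V_total = 144.7°.

V_total = 214.4∠144.7° V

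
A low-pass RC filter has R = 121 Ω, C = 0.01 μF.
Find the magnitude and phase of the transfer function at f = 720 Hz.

Step 1 — Angular frequency: ω = 2π·720 = 4524 rad/s.
Step 2 — Transfer function: H(jω) = 1/(1 + jωRC).
Step 3 — Denominator: 1 + jωRC = 1 + j·4524·121·1e-08 = 1 + j0.005474.
Step 4 — H = 1 - j0.005474.
Step 5 — Magnitude: |H| = 1 (-0.0 dB); phase: φ = -0.3°.

|H| = 1 (-0.0 dB), φ = -0.3°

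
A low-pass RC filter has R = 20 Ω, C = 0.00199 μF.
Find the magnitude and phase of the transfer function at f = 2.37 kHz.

Step 1 — Angular frequency: ω = 2π·2370 = 1.489e+04 rad/s.
Step 2 — Transfer function: H(jω) = 1/(1 + jωRC).
Step 3 — Denominator: 1 + jωRC = 1 + j·1.489e+04·20·1.99e-09 = 1 + j0.0005927.
Step 4 — H = 1 - j0.0005927.
Step 5 — Magnitude: |H| = 1 (-0.0 dB); phase: φ = -0.0°.

|H| = 1 (-0.0 dB), φ = -0.0°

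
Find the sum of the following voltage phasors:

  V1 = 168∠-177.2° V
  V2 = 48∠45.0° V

Step 1 — Convert each phasor to rectangular form:
  V1 = 168·(cos(-177.2°) + j·sin(-177.2°)) = -167.8 - j8.207 V
  V2 = 48·(cos(45.0°) + j·sin(45.0°)) = 33.94 + j33.94 V
Step 2 — Sum components: V_total = -133.9 + j25.73 V.
Step 3 — Convert to polar: |V_total| = 136.3 V, ∠V_total = 169.1°.

V_total = 136.3∠169.1° V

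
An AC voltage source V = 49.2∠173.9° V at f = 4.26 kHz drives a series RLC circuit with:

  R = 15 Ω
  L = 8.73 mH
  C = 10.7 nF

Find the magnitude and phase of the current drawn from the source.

Step 1 — Angular frequency: ω = 2π·f = 2π·4260 = 2.677e+04 rad/s.
Step 2 — Component impedances:
  R: Z = R = 15 Ω
  L: Z = jωL = j·2.677e+04·0.00873 = 0 + j233.7 Ω
  C: Z = 1/(jωC) = -j/(ω·C) = 0 - j3492 Ω
Step 3 — Series combination: Z_total = R + L + C = 15 - j3258 Ω = 3258∠-89.7° Ω.
Step 4 — Source phasor: V = 49.2∠173.9° V = -48.92 + j5.228 V.
Step 5 — Ohm's law: I = V / Z_total = (-48.92 + j5.228) / (15 - j3258) = -0.001674 - j0.01501 A.
Step 6 — Convert to polar: |I| = 0.0151 A, ∠I = -96.4°.

I = 0.0151∠-96.4° A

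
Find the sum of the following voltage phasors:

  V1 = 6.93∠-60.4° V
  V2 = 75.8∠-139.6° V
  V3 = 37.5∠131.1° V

Step 1 — Convert each phasor to rectangular form:
  V1 = 6.93·(cos(-60.4°) + j·sin(-60.4°)) = 3.423 - j6.026 V
  V2 = 75.8·(cos(-139.6°) + j·sin(-139.6°)) = -57.72 - j49.13 V
  V3 = 37.5·(cos(131.1°) + j·sin(131.1°)) = -24.65 + j28.26 V
Step 2 — Sum components: V_total = -78.95 - j26.89 V.
Step 3 — Convert to polar: |V_total| = 83.41 V, ∠V_total = -161.2°.

V_total = 83.41∠-161.2° V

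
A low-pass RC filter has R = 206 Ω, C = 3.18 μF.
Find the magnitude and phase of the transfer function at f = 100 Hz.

Step 1 — Angular frequency: ω = 2π·100 = 628.3 rad/s.
Step 2 — Transfer function: H(jω) = 1/(1 + jωRC).
Step 3 — Denominator: 1 + jωRC = 1 + j·628.3·206·3.18e-06 = 1 + j0.4116.
Step 4 — H = 0.8551 - j0.352.
Step 5 — Magnitude: |H| = 0.9247 (-0.7 dB); phase: φ = -22.4°.

|H| = 0.9247 (-0.7 dB), φ = -22.4°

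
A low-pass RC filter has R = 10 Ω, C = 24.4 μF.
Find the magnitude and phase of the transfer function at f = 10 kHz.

Step 1 — Angular frequency: ω = 2π·1e+04 = 6.283e+04 rad/s.
Step 2 — Transfer function: H(jω) = 1/(1 + jωRC).
Step 3 — Denominator: 1 + jωRC = 1 + j·6.283e+04·10·2.44e-05 = 1 + j15.33.
Step 4 — H = 0.004237 - j0.06495.
Step 5 — Magnitude: |H| = 0.06509 (-23.7 dB); phase: φ = -86.3°.

|H| = 0.06509 (-23.7 dB), φ = -86.3°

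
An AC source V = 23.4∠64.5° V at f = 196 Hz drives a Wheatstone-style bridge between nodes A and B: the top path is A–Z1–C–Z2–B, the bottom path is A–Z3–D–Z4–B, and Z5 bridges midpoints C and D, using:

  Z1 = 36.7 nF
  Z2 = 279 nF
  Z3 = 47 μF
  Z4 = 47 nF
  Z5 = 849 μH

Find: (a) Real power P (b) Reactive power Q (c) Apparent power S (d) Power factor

Step 1 — Angular frequency: ω = 2π·f = 2π·196 = 1232 rad/s.
Step 2 — Component impedances:
  Z1: Z = 1/(jωC) = -j/(ω·C) = 0 - j2.213e+04 Ω
  Z2: Z = 1/(jωC) = -j/(ω·C) = 0 - j2910 Ω
  Z3: Z = 1/(jωC) = -j/(ω·C) = 0 - j17.28 Ω
  Z4: Z = 1/(jωC) = -j/(ω·C) = 0 - j1.728e+04 Ω
  Z5: Z = jωL = j·1232·0.000849 = 0 + j1.046 Ω
Step 3 — Bridge requires nodal analysis (the Z5 bridge couples midpoints C and D, so the two paths cannot be reduced to a simple series/parallel combination). Setting node B to ground and injecting 1 A at node A, the 3-node admittance system at A, C, D solves to V_A = Z_AB = 0 - j2507 Ω = 2507∠-90.0° Ω.
Step 4 — Source phasor: V = 23.4∠64.5° V = 10.07 + j21.12 V.
Step 5 — Current: I = V / Z = -0.008423 + j0.004018 A = 0.009333∠154.5° A.
Step 6 — Complex power: S = V·I* = 0 - j0.2184 VA.
Step 7 — Real power: P = Re(S) = 0 W.
Step 8 — Reactive power: Q = Im(S) = -0.2184 VAR.
Step 9 — Apparent power: |S| = 0.2184 VA.
Step 10 — Power factor: PF = P/|S| = 0 (leading).

(a) P = 0 W  (b) Q = -0.2184 VAR  (c) S = 0.2184 VA  (d) PF = 0 (leading)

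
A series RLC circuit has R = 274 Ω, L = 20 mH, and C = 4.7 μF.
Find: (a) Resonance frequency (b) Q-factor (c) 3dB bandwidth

Step 1 — Resonance condition Im(Z)=0 gives ω₀ = 1/√(LC).
Step 2 — ω₀ = 1/√(0.02·4.7e-06) = 3262 rad/s.
Step 3 — f₀ = ω₀/(2π) = 519.1 Hz.
Step 4 — Series Q: Q = ω₀L/R = 3262·0.02/274 = 0.2381.
Step 5 — 3dB bandwidth: Δω = ω₀/Q = 1.37e+04 rad/s; BW = Δω/(2π) = 2180 Hz.

(a) f₀ = 519.1 Hz  (b) Q = 0.2381  (c) BW = 2180 Hz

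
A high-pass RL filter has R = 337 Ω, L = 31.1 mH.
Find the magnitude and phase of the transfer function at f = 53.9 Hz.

Step 1 — Angular frequency: ω = 2π·53.9 = 338.7 rad/s.
Step 2 — Transfer function: H(jω) = jωL/(R + jωL).
Step 3 — Numerator jωL = j·10.53; denominator R + jωL = 337 + j10.53.
Step 4 — H = 0.0009758 + j0.03122.
Step 5 — Magnitude: |H| = 0.03124 (-30.1 dB); phase: φ = 88.2°.

|H| = 0.03124 (-30.1 dB), φ = 88.2°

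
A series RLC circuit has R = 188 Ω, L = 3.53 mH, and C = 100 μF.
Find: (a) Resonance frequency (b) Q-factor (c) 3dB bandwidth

Step 1 — Resonance: ω₀ = 1/√(LC) = 1/√(0.00353·0.0001) = 1683 rad/s.
Step 2 — f₀ = ω₀/(2π) = 267.9 Hz.
Step 3 — Series Q: Q = ω₀L/R = 1683·0.00353/188 = 0.0316.
Step 4 — Bandwidth: Δω = ω₀/Q = 5.326e+04 rad/s; BW = Δω/(2π) = 8476 Hz.

(a) f₀ = 267.9 Hz  (b) Q = 0.0316  (c) BW = 8476 Hz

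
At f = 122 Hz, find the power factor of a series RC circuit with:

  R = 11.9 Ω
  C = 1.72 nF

Step 1 — Angular frequency: ω = 2π·f = 2π·122 = 766.5 rad/s.
Step 2 — Component impedances:
  R: Z = R = 11.9 Ω
  C: Z = 1/(jωC) = -j/(ω·C) = 0 - j7.585e+05 Ω
Step 3 — Series combination: Z_total = R + C = 11.9 - j7.585e+05 Ω = 7.585e+05∠-90.0° Ω.
Step 4 — Power factor: PF = cos(φ) = Re(Z)/|Z| = 11.9/7.585e+05 = 1.569e-05.
Step 5 — Type: Im(Z) = -7.585e+05 ⇒ leading (phase φ = -90.0°).

PF = 1.569e-05 (leading, φ = -90.0°)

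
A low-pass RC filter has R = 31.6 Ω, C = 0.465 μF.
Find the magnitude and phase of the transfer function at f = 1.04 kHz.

Step 1 — Angular frequency: ω = 2π·1040 = 6535 rad/s.
Step 2 — Transfer function: H(jω) = 1/(1 + jωRC).
Step 3 — Denominator: 1 + jωRC = 1 + j·6535·31.6·4.65e-07 = 1 + j0.09602.
Step 4 — H = 0.9909 - j0.09514.
Step 5 — Magnitude: |H| = 0.9954 (-0.0 dB); phase: φ = -5.5°.

|H| = 0.9954 (-0.0 dB), φ = -5.5°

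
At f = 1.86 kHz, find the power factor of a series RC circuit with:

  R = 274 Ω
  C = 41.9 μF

Step 1 — Angular frequency: ω = 2π·f = 2π·1860 = 1.169e+04 rad/s.
Step 2 — Component impedances:
  R: Z = R = 274 Ω
  C: Z = 1/(jωC) = -j/(ω·C) = 0 - j2.042 Ω
Step 3 — Series combination: Z_total = R + C = 274 - j2.042 Ω = 274∠-0.4° Ω.
Step 4 — Power factor: PF = cos(φ) = Re(Z)/|Z| = 274/274 = 1.
Step 5 — Type: Im(Z) = -2.042 ⇒ leading (phase φ = -0.4°).

PF = 1 (leading, φ = -0.4°)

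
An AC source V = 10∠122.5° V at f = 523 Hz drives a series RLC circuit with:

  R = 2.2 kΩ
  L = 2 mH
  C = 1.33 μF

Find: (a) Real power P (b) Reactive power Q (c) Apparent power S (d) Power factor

Step 1 — Angular frequency: ω = 2π·f = 2π·523 = 3286 rad/s.
Step 2 — Component impedances:
  R: Z = R = 2200 Ω
  L: Z = jωL = j·3286·0.002 = 0 + j6.572 Ω
  C: Z = 1/(jωC) = -j/(ω·C) = 0 - j228.8 Ω
Step 3 — Series combination: Z_total = R + L + C = 2200 - j222.2 Ω = 2211∠-5.8° Ω.
Step 4 — Source phasor: V = 10∠122.5° V = -5.373 + j8.434 V.
Step 5 — Current: I = V / Z = -0.002801 + j0.003551 A = 0.004522∠128.3° A.
Step 6 — Complex power: S = V·I* = 0.045 - j0.004545 VA.
Step 7 — Real power: P = Re(S) = 0.045 W.
Step 8 — Reactive power: Q = Im(S) = -0.004545 VAR.
Step 9 — Apparent power: |S| = 0.04522 VA.
Step 10 — Power factor: PF = P/|S| = 0.9949 (leading).

(a) P = 0.045 W  (b) Q = -0.004545 VAR  (c) S = 0.04522 VA  (d) PF = 0.9949 (leading)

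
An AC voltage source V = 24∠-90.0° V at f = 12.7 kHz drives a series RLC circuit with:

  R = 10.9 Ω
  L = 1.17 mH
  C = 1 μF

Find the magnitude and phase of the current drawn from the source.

Step 1 — Angular frequency: ω = 2π·f = 2π·1.27e+04 = 7.98e+04 rad/s.
Step 2 — Component impedances:
  R: Z = R = 10.9 Ω
  L: Z = jωL = j·7.98e+04·0.00117 = 0 + j93.36 Ω
  C: Z = 1/(jωC) = -j/(ω·C) = 0 - j12.53 Ω
Step 3 — Series combination: Z_total = R + L + C = 10.9 + j80.83 Ω = 81.56∠82.3° Ω.
Step 4 — Source phasor: V = 24∠-90.0° V = 0 - j24 V.
Step 5 — Ohm's law: I = V / Z_total = (0 - j24) / (10.9 + j80.83) = -0.2916 - j0.03932 A.
Step 6 — Convert to polar: |I| = 0.2943 A, ∠I = -172.3°.

I = 0.2943∠-172.3° A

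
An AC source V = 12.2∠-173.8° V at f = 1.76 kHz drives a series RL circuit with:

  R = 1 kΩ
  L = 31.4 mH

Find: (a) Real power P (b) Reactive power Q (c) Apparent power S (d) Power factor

Step 1 — Angular frequency: ω = 2π·f = 2π·1760 = 1.106e+04 rad/s.
Step 2 — Component impedances:
  R: Z = R = 1000 Ω
  L: Z = jωL = j·1.106e+04·0.0314 = 0 + j347.2 Ω
Step 3 — Series combination: Z_total = R + L = 1000 + j347.2 Ω = 1059∠19.1° Ω.
Step 4 — Source phasor: V = 12.2∠-173.8° V = -12.13 - j1.318 V.
Step 5 — Current: I = V / Z = -0.01123 + j0.002583 A = 0.01152∠167.1° A.
Step 6 — Complex power: S = V·I* = 0.1328 + j0.04612 VA.
Step 7 — Real power: P = Re(S) = 0.1328 W.
Step 8 — Reactive power: Q = Im(S) = 0.04612 VAR.
Step 9 — Apparent power: |S| = 0.1406 VA.
Step 10 — Power factor: PF = P/|S| = 0.9447 (lagging).

(a) P = 0.1328 W  (b) Q = 0.04612 VAR  (c) S = 0.1406 VA  (d) PF = 0.9447 (lagging)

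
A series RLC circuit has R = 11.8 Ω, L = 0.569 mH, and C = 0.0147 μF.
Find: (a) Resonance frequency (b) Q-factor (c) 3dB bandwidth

Step 1 — Resonance condition Im(Z)=0 gives ω₀ = 1/√(LC).
Step 2 — ω₀ = 1/√(0.000569·1.47e-08) = 3.458e+05 rad/s.
Step 3 — f₀ = ω₀/(2π) = 5.503e+04 Hz.
Step 4 — Series Q: Q = ω₀L/R = 3.458e+05·0.000569/11.8 = 16.67.
Step 5 — 3dB bandwidth: Δω = ω₀/Q = 2.074e+04 rad/s; BW = Δω/(2π) = 3301 Hz.

(a) f₀ = 5.503e+04 Hz  (b) Q = 16.67  (c) BW = 3301 Hz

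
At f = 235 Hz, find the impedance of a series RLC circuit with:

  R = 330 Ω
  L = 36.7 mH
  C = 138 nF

Step 1 — Angular frequency: ω = 2π·f = 2π·235 = 1477 rad/s.
Step 2 — Component impedances:
  R: Z = R = 330 Ω
  L: Z = jωL = j·1477·0.0367 = 0 + j54.19 Ω
  C: Z = 1/(jωC) = -j/(ω·C) = 0 - j4908 Ω
Step 3 — Series combination: Z_total = R + L + C = 330 - j4853 Ω = 4865∠-86.1° Ω.

Z = 330 - j4853 Ω = 4865∠-86.1° Ω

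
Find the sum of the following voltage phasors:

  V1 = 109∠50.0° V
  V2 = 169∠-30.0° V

Step 1 — Convert each phasor to rectangular form:
  V1 = 109·(cos(50.0°) + j·sin(50.0°)) = 70.06 + j83.5 V
  V2 = 169·(cos(-30.0°) + j·sin(-30.0°)) = 146.4 - j84.5 V
Step 2 — Sum components: V_total = 216.4 - j1.001 V.
Step 3 — Convert to polar: |V_total| = 216.4 V, ∠V_total = -0.3°.

V_total = 216.4∠-0.3° V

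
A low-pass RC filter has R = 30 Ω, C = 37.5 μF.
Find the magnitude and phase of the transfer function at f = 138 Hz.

Step 1 — Angular frequency: ω = 2π·138 = 867.1 rad/s.
Step 2 — Transfer function: H(jω) = 1/(1 + jωRC).
Step 3 — Denominator: 1 + jωRC = 1 + j·867.1·30·3.75e-05 = 1 + j0.9755.
Step 4 — H = 0.5124 - j0.4998.
Step 5 — Magnitude: |H| = 0.7158 (-2.9 dB); phase: φ = -44.3°.

|H| = 0.7158 (-2.9 dB), φ = -44.3°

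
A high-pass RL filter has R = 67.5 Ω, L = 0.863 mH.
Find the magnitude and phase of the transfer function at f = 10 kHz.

Step 1 — Angular frequency: ω = 2π·1e+04 = 6.283e+04 rad/s.
Step 2 — Transfer function: H(jω) = jωL/(R + jωL).
Step 3 — Numerator jωL = j·54.22; denominator R + jωL = 67.5 + j54.22.
Step 4 — H = 0.3922 + j0.4882.
Step 5 — Magnitude: |H| = 0.6263 (-4.1 dB); phase: φ = 51.2°.

|H| = 0.6263 (-4.1 dB), φ = 51.2°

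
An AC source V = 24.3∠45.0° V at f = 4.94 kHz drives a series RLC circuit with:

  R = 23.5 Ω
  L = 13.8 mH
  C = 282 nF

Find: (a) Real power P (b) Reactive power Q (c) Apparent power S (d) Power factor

Step 1 — Angular frequency: ω = 2π·f = 2π·4940 = 3.104e+04 rad/s.
Step 2 — Component impedances:
  R: Z = R = 23.5 Ω
  L: Z = jωL = j·3.104e+04·0.0138 = 0 + j428.3 Ω
  C: Z = 1/(jωC) = -j/(ω·C) = 0 - j114.2 Ω
Step 3 — Series combination: Z_total = R + L + C = 23.5 + j314.1 Ω = 315∠85.7° Ω.
Step 4 — Source phasor: V = 24.3∠45.0° V = 17.18 + j17.18 V.
Step 5 — Current: I = V / Z = 0.05847 - j0.05033 A = 0.07715∠-40.7° A.
Step 6 — Complex power: S = V·I* = 0.1399 + j1.87 VA.
Step 7 — Real power: P = Re(S) = 0.1399 W.
Step 8 — Reactive power: Q = Im(S) = 1.87 VAR.
Step 9 — Apparent power: |S| = 1.875 VA.
Step 10 — Power factor: PF = P/|S| = 0.07461 (lagging).

(a) P = 0.1399 W  (b) Q = 1.87 VAR  (c) S = 1.875 VA  (d) PF = 0.07461 (lagging)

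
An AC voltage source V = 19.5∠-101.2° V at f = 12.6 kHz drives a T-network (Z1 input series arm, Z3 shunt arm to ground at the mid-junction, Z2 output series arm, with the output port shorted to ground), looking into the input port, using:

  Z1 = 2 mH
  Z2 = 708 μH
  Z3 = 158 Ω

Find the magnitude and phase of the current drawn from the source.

Step 1 — Angular frequency: ω = 2π·f = 2π·1.26e+04 = 7.917e+04 rad/s.
Step 2 — Component impedances:
  Z1: Z = jωL = j·7.917e+04·0.002 = 0 + j158.3 Ω
  Z2: Z = jωL = j·7.917e+04·0.000708 = 0 + j56.05 Ω
  Z3: Z = R = 158 Ω
Step 3 — With the output port shorted to ground, the output series arm Z2 runs from the junction to ground; the shunt arm Z3 also runs from the junction to ground. They appear in parallel: Z3 || Z2 = 17.66 + j49.79 Ω.
Step 4 — Series with input arm Z1: Z_in = Z1 + (Z3 || Z2) = 17.66 + j208.1 Ω = 208.9∠85.1° Ω.
Step 5 — Source phasor: V = 19.5∠-101.2° V = -3.788 - j19.13 V.
Step 6 — Ohm's law: I = V / Z_total = (-3.788 - j19.13) / (17.66 + j208.1) = -0.09279 + j0.01032 A.
Step 7 — Convert to polar: |I| = 0.09336 A, ∠I = 173.7°.

I = 0.09336∠173.7° A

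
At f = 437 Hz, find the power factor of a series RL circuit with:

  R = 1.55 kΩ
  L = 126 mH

Step 1 — Angular frequency: ω = 2π·f = 2π·437 = 2746 rad/s.
Step 2 — Component impedances:
  R: Z = R = 1550 Ω
  L: Z = jωL = j·2746·0.126 = 0 + j346 Ω
Step 3 — Series combination: Z_total = R + L = 1550 + j346 Ω = 1588∠12.6° Ω.
Step 4 — Power factor: PF = cos(φ) = Re(Z)/|Z| = 1550/1588.1 = 0.976.
Step 5 — Type: Im(Z) = 346 ⇒ lagging (phase φ = 12.6°).

PF = 0.976 (lagging, φ = 12.6°)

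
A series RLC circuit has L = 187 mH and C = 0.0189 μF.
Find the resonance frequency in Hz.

Step 1 — Resonance condition Im(Z)=0 gives ω₀ = 1/√(LC).
Step 2 — ω₀ = 1/√(0.187·1.89e-08) = 1.682e+04 rad/s.
Step 3 — f₀ = ω₀/(2π) = 2677 Hz.

f₀ = 2677 Hz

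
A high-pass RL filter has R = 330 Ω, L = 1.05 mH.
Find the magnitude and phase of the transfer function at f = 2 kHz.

Step 1 — Angular frequency: ω = 2π·2000 = 1.257e+04 rad/s.
Step 2 — Transfer function: H(jω) = jωL/(R + jωL).
Step 3 — Numerator jωL = j·13.19; denominator R + jωL = 330 + j13.19.
Step 4 — H = 0.001596 + j0.03992.
Step 5 — Magnitude: |H| = 0.03995 (-28.0 dB); phase: φ = 87.7°.

|H| = 0.03995 (-28.0 dB), φ = 87.7°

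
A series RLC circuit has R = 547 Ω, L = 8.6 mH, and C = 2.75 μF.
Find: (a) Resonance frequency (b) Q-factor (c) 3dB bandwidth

Step 1 — Resonance condition Im(Z)=0 gives ω₀ = 1/√(LC).
Step 2 — ω₀ = 1/√(0.0086·2.75e-06) = 6503 rad/s.
Step 3 — f₀ = ω₀/(2π) = 1035 Hz.
Step 4 — Series Q: Q = ω₀L/R = 6503·0.0086/547 = 0.1022.
Step 5 — 3dB bandwidth: Δω = ω₀/Q = 6.36e+04 rad/s; BW = Δω/(2π) = 1.012e+04 Hz.

(a) f₀ = 1035 Hz  (b) Q = 0.1022  (c) BW = 1.012e+04 Hz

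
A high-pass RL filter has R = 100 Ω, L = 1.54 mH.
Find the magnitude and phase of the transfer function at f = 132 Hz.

Step 1 — Angular frequency: ω = 2π·132 = 829.4 rad/s.
Step 2 — Transfer function: H(jω) = jωL/(R + jωL).
Step 3 — Numerator jωL = j·1.277; denominator R + jωL = 100 + j1.277.
Step 4 — H = 0.0001631 + j0.01277.
Step 5 — Magnitude: |H| = 0.01277 (-37.9 dB); phase: φ = 89.3°.

|H| = 0.01277 (-37.9 dB), φ = 89.3°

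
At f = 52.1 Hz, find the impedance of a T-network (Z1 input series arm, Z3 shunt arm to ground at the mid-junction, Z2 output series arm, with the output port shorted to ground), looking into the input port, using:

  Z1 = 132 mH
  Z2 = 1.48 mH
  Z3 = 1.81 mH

Step 1 — Angular frequency: ω = 2π·f = 2π·52.1 = 327.4 rad/s.
Step 2 — Component impedances:
  Z1: Z = jωL = j·327.4·0.132 = 0 + j43.21 Ω
  Z2: Z = jωL = j·327.4·0.00148 = 0 + j0.4845 Ω
  Z3: Z = jωL = j·327.4·0.00181 = 0 + j0.5925 Ω
Step 3 — With the output port shorted to ground, the output series arm Z2 runs from the junction to ground; the shunt arm Z3 also runs from the junction to ground. They appear in parallel: Z3 || Z2 = 0 + j0.2665 Ω.
Step 4 — Series with input arm Z1: Z_in = Z1 + (Z3 || Z2) = 0 + j43.48 Ω = 43.48∠90.0° Ω.

Z = 0 + j43.48 Ω = 43.48∠90.0° Ω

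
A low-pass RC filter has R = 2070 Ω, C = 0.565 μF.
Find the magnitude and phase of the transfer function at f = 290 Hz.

Step 1 — Angular frequency: ω = 2π·290 = 1822 rad/s.
Step 2 — Transfer function: H(jω) = 1/(1 + jωRC).
Step 3 — Denominator: 1 + jωRC = 1 + j·1822·2070·5.65e-07 = 1 + j2.131.
Step 4 — H = 0.1805 - j0.3846.
Step 5 — Magnitude: |H| = 0.4248 (-7.4 dB); phase: φ = -64.9°.

|H| = 0.4248 (-7.4 dB), φ = -64.9°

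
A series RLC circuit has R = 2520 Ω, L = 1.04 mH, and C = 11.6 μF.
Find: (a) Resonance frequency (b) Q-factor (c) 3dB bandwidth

Step 1 — Resonance: ω₀ = 1/√(LC) = 1/√(0.00104·1.16e-05) = 9104 rad/s.
Step 2 — f₀ = ω₀/(2π) = 1449 Hz.
Step 3 — Series Q: Q = ω₀L/R = 9104·0.00104/2520 = 0.003757.
Step 4 — Bandwidth: Δω = ω₀/Q = 2.423e+06 rad/s; BW = Δω/(2π) = 3.856e+05 Hz.

(a) f₀ = 1449 Hz  (b) Q = 0.003757  (c) BW = 3.856e+05 Hz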